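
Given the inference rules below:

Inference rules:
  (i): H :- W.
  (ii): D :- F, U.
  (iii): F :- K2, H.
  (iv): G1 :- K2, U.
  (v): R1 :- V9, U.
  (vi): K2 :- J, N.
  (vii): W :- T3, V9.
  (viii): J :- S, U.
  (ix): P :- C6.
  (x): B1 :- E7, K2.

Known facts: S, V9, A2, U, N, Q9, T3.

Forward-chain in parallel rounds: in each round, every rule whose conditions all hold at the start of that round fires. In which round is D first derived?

4

Round 1 — (v), (vii), (viii), derive R1, W, J.
Round 2 — (i), (vi), derive H, K2.
Round 3 — (iii), (iv), derive F, G1.
Round 4 — (ii), derive D.
D first appears in round 4.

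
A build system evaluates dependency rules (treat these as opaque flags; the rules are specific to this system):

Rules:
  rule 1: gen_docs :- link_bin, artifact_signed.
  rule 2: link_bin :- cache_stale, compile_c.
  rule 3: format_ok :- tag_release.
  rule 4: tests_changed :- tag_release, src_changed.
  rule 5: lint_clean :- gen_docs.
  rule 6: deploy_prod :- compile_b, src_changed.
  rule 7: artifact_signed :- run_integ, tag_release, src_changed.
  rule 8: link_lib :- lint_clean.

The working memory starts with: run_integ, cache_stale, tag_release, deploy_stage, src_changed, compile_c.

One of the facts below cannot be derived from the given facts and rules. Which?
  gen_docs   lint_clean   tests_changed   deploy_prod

deploy_prod

Round 1 fires rule 2, rule 3, rule 4, rule 7, giving link_bin, format_ok, tests_changed, artifact_signed.
Round 2 fires rule 1, giving gen_docs.
Round 3 fires rule 5, giving lint_clean.
Round 4 fires rule 8, giving link_lib.
Derived: lint_clean (round 3), gen_docs (round 2), tests_changed (round 1). deploy_prod never appears in any round.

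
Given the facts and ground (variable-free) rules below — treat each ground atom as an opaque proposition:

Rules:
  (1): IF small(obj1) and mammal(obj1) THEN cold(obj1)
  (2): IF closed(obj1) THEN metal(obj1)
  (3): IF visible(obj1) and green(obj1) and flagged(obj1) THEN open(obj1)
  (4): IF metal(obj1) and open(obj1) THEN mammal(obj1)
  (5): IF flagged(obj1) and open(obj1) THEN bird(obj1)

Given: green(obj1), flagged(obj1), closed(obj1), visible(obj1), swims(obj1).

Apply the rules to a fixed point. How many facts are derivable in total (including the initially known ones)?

9

Round 1 fires (2), (3), giving metal(obj1), open(obj1).
Round 2 fires (4), (5), giving mammal(obj1), bird(obj1).
Closure: {bird(obj1), closed(obj1), flagged(obj1), green(obj1), mammal(obj1), metal(obj1), open(obj1), swims(obj1), visible(obj1)} — 9 facts.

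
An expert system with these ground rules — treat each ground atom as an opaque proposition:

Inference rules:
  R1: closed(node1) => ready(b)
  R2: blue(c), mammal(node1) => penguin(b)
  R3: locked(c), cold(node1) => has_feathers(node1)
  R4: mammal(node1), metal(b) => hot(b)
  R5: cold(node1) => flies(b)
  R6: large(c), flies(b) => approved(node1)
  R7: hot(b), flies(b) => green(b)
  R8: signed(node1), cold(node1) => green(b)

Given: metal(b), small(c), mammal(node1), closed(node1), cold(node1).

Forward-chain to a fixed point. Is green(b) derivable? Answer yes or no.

yes

Round 1: R1 [closed(node1) => ready(b)]; R4 [mammal(node1), metal(b) => hot(b)]; R5 [cold(node1) => flies(b)]. Adds ready(b), hot(b), flies(b).
Round 2: R7 [hot(b), flies(b) => green(b)]. Adds green(b).
green(b) appears in round 2, so it is derivable.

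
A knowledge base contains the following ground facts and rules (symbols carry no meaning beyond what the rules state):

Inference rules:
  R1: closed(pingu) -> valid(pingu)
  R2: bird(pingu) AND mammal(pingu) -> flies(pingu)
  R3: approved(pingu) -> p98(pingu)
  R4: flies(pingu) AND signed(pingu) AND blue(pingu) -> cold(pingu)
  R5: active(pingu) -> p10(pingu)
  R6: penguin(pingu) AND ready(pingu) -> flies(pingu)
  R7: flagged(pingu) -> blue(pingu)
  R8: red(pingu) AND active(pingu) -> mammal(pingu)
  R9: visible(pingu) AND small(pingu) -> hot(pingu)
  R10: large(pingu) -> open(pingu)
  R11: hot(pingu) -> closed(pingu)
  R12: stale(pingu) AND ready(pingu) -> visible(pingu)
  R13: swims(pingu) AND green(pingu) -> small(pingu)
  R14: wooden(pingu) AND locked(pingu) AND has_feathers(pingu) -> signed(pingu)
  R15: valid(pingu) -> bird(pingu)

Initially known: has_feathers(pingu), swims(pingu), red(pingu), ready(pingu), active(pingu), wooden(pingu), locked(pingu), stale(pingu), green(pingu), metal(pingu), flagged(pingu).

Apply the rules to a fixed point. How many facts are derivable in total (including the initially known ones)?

Round 1: R5 [active(pingu) -> p10(pingu)]; R7 [flagged(pingu) -> blue(pingu)]; R8 [red(pingu) AND active(pingu) -> mammal(pingu)]; R12 [stale(pingu) AND ready(pingu) -> visible(pingu)]; R13 [swims(pingu) AND green(pingu) -> small(pingu)]; R14 [wooden(pingu) AND locked(pingu) AND has_feathers(pingu) -> signed(pingu)]. New: p10(pingu), blue(pingu), mammal(pingu), visible(pingu), small(pingu), signed(pingu).
Round 2: R9 [visible(pingu) AND small(pingu) -> hot(pingu)]. New: hot(pingu).
Round 3: R11 [hot(pingu) -> closed(pingu)]. New: closed(pingu).
Round 4: R1 [closed(pingu) -> valid(pingu)]. New: valid(pingu).
Round 5: R15 [valid(pingu) -> bird(pingu)]. New: bird(pingu).
Round 6: R2 [bird(pingu) AND mammal(pingu) -> flies(pingu)]. New: flies(pingu).
Round 7: R4 [flies(pingu) AND signed(pingu) AND blue(pingu) -> cold(pingu)]. New: cold(pingu).
Closure: {active(pingu), bird(pingu), blue(pingu), closed(pingu), cold(pingu), flagged(pingu), flies(pingu), green(pingu), has_feathers(pingu), hot(pingu), locked(pingu), mammal(pingu), metal(pingu), p10(pingu), ready(pingu), red(pingu), signed(pingu), small(pingu), stale(pingu), swims(pingu), valid(pingu), visible(pingu), wooden(pingu)} — 23 facts.

23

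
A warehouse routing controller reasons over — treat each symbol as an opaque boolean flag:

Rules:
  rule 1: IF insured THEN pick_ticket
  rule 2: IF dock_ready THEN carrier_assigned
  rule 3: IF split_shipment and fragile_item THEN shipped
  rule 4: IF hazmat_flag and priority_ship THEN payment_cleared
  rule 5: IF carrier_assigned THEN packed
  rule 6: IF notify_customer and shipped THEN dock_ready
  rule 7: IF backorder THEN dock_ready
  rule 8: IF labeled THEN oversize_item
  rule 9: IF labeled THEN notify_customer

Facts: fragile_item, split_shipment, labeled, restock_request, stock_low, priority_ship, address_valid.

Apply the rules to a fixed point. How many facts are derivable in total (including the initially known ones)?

[1] rule 3 [IF split_shipment and fragile_item THEN shipped]; rule 8 [IF labeled THEN oversize_item]; rule 9 [IF labeled THEN notify_customer]. ⇒ new: shipped, oversize_item, notify_customer.
[2] rule 6 [IF notify_customer and shipped THEN dock_ready]. ⇒ new: dock_ready.
[3] rule 2 [IF dock_ready THEN carrier_assigned]. ⇒ new: carrier_assigned.
[4] rule 5 [IF carrier_assigned THEN packed]. ⇒ new: packed.
Closure: {address_valid, carrier_assigned, dock_ready, fragile_item, labeled, notify_customer, oversize_item, packed, priority_ship, restock_request, shipped, split_shipment, stock_low} — 13 facts.

13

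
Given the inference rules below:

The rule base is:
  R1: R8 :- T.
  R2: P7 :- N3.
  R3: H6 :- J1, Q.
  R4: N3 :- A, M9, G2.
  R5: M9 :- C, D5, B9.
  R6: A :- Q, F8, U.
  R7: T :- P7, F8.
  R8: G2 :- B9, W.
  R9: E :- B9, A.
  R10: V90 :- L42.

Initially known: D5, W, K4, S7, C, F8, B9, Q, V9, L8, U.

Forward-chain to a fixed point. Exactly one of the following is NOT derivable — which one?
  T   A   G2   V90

V90

Round 1 fires R5, R6, R8, giving M9, A, G2.
Round 2 fires R4, R9, giving N3, E.
Round 3 fires R2, giving P7.
Round 4 fires R7, giving T.
Round 5 fires R1, giving R8.
Derived: A (round 1), T (round 4), G2 (round 1). V90 never appears in any round.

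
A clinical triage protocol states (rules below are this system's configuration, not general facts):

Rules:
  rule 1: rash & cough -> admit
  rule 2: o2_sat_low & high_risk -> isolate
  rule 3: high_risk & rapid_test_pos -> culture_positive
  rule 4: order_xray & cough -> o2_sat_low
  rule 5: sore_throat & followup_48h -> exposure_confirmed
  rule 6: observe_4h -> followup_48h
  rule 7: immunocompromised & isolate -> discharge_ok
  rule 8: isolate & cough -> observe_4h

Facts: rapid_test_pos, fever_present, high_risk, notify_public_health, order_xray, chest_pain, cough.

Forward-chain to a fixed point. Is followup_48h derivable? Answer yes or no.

yes

Round 1 — rule 3, rule 4, derive culture_positive, o2_sat_low.
Round 2 — rule 2, derive isolate.
Round 3 — rule 8, derive observe_4h.
Round 4 — rule 6, derive followup_48h.
followup_48h appears in round 4, so it is derivable.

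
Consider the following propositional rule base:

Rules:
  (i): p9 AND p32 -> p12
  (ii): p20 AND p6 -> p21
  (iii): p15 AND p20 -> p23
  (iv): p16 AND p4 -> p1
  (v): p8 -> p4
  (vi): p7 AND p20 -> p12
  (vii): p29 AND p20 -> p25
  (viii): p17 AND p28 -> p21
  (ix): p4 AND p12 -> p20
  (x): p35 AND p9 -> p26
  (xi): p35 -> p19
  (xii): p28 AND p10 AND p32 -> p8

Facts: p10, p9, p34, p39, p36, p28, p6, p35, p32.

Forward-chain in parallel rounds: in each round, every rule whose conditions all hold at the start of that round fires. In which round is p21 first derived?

4

Round 1 — (i), (x), (xi), (xii), derive p12, p26, p19, p8.
Round 2 — (v), derive p4.
Round 3 — (ix), derive p20.
Round 4 — (ii), derive p21.
p21 first appears in round 4.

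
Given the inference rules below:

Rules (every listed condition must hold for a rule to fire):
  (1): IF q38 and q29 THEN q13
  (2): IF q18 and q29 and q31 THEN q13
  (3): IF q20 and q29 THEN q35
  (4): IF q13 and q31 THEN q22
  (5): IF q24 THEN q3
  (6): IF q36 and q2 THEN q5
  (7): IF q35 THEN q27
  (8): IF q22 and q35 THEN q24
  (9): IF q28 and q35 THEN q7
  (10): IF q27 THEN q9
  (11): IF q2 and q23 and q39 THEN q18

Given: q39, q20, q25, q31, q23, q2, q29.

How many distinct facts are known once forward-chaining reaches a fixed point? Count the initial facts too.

15

Round 1 — (3), (11), derive q35, q18.
Round 2 — (2), (7), derive q13, q27.
Round 3 — (4), (10), derive q22, q9.
Round 4 — (8), derive q24.
Round 5 — (5), derive q3.
Closure: {q13, q18, q2, q20, q22, q23, q24, q25, q27, q29, q3, q31, q35, q39, q9} — 15 facts.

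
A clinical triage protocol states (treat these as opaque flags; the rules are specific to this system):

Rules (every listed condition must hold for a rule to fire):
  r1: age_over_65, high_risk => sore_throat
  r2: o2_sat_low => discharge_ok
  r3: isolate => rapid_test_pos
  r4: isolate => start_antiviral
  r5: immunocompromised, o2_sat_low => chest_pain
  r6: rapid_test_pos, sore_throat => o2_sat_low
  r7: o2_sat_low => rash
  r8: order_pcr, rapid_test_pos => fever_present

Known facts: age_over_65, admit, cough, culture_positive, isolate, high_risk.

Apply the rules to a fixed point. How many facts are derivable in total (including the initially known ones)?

12

[1] r1 [age_over_65, high_risk => sore_throat]; r3 [isolate => rapid_test_pos]; r4 [isolate => start_antiviral]. ⇒ new: sore_throat, rapid_test_pos, start_antiviral.
[2] r6 [rapid_test_pos, sore_throat => o2_sat_low]. ⇒ new: o2_sat_low.
[3] r2 [o2_sat_low => discharge_ok]; r7 [o2_sat_low => rash]. ⇒ new: discharge_ok, rash.
Closure: {admit, age_over_65, cough, culture_positive, discharge_ok, high_risk, isolate, o2_sat_low, rapid_test_pos, rash, sore_throat, start_antiviral} — 12 facts.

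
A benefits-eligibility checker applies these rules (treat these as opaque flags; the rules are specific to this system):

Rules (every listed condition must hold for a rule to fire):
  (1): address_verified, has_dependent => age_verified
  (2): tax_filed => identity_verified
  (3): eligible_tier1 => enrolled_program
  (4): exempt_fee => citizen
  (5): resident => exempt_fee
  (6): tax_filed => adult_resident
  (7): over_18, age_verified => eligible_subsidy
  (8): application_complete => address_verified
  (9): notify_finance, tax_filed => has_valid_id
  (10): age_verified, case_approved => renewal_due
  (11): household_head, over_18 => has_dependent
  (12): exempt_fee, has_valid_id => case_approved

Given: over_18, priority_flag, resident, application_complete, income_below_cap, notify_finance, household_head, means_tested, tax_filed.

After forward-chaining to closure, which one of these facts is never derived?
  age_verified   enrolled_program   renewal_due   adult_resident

enrolled_program

Round 1 fires (2), (5), (6), (8), (9), (11), giving identity_verified, exempt_fee, adult_resident, address_verified, has_valid_id, has_dependent.
Round 2 fires (1), (4), (12), giving age_verified, citizen, case_approved.
Round 3 fires (7), (10), giving eligible_subsidy, renewal_due.
Derived: age_verified (round 2), adult_resident (round 1), renewal_due (round 3). enrolled_program never appears in any round.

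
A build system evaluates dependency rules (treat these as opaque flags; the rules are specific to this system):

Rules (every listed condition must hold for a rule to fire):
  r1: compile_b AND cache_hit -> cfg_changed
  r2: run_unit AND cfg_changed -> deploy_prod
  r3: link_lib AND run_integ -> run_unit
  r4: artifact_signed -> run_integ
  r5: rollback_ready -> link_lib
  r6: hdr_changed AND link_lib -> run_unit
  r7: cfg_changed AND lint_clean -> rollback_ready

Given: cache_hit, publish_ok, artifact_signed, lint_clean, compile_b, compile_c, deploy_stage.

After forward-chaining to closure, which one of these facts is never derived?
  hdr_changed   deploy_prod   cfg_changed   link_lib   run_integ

Round 1 — r1, r4, derive cfg_changed, run_integ.
Round 2 — r7, derive rollback_ready.
Round 3 — r5, derive link_lib.
Round 4 — r3, derive run_unit.
Round 5 — r2, derive deploy_prod.
Derived: run_integ (round 1), cfg_changed (round 1), link_lib (round 3), deploy_prod (round 5). hdr_changed never appears in any round.

hdr_changed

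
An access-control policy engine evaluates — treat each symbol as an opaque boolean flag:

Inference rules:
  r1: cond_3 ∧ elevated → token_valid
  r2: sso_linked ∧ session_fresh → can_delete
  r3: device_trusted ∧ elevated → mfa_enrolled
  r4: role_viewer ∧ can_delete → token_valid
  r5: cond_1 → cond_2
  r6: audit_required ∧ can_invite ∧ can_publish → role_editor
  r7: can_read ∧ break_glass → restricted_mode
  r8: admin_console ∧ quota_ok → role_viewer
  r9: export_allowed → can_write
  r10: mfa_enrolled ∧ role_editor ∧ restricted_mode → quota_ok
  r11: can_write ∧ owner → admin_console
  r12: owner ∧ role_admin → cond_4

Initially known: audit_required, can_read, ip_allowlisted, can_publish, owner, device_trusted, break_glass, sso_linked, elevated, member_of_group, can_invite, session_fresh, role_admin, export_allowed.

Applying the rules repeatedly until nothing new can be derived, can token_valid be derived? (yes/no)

Round 1: r2 [sso_linked ∧ session_fresh → can_delete]; r3 [device_trusted ∧ elevated → mfa_enrolled]; r6 [audit_required ∧ can_invite ∧ can_publish → role_editor]; r7 [can_read ∧ break_glass → restricted_mode]; r9 [export_allowed → can_write]; r12 [owner ∧ role_admin → cond_4]. Adds can_delete, mfa_enrolled, role_editor, restricted_mode, can_write, cond_4.
Round 2: r10 [mfa_enrolled ∧ role_editor ∧ restricted_mode → quota_ok]; r11 [can_write ∧ owner → admin_console]. Adds quota_ok, admin_console.
Round 3: r8 [admin_console ∧ quota_ok → role_viewer]. Adds role_viewer.
Round 4: r4 [role_viewer ∧ can_delete → token_valid]. Adds token_valid.
token_valid appears in round 4, so it is derivable.

yes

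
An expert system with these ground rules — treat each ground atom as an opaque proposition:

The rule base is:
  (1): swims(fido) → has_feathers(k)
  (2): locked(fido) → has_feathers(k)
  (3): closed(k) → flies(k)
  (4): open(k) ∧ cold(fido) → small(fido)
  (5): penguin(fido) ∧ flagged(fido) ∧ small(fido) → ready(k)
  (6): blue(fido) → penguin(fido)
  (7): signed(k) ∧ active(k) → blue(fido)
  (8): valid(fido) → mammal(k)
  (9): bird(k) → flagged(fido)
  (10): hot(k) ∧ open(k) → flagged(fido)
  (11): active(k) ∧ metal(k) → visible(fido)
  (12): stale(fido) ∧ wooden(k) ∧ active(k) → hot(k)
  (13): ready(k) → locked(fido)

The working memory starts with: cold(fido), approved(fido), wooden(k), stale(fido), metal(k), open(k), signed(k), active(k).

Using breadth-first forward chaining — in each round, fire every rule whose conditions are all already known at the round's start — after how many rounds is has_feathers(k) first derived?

Round 1 fires (4), (7), (11), (12), giving small(fido), blue(fido), visible(fido), hot(k).
Round 2 fires (6), (10), giving penguin(fido), flagged(fido).
Round 3 fires (5), giving ready(k).
Round 4 fires (13), giving locked(fido).
Round 5 fires (2), giving has_feathers(k).
has_feathers(k) first appears in round 5.

5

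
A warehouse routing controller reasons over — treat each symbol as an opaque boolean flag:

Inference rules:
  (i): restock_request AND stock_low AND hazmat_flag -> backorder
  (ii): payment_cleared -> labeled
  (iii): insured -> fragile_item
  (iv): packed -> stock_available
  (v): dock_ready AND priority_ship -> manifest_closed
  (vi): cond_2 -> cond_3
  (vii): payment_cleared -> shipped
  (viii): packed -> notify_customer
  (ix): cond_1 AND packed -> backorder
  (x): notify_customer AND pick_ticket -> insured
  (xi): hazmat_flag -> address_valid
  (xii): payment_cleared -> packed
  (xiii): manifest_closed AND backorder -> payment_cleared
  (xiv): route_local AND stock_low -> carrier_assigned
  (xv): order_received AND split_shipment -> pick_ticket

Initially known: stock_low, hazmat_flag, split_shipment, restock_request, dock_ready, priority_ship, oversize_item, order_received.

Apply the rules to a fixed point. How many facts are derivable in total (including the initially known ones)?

Round 1: (i) [restock_request AND stock_low AND hazmat_flag -> backorder]; (v) [dock_ready AND priority_ship -> manifest_closed]; (xi) [hazmat_flag -> address_valid]; (xv) [order_received AND split_shipment -> pick_ticket]. New: backorder, manifest_closed, address_valid, pick_ticket.
Round 2: (xiii) [manifest_closed AND backorder -> payment_cleared]. New: payment_cleared.
Round 3: (ii) [payment_cleared -> labeled]; (vii) [payment_cleared -> shipped]; (xii) [payment_cleared -> packed]. New: labeled, shipped, packed.
Round 4: (iv) [packed -> stock_available]; (viii) [packed -> notify_customer]. New: stock_available, notify_customer.
Round 5: (x) [notify_customer AND pick_ticket -> insured]. New: insured.
Round 6: (iii) [insured -> fragile_item]. New: fragile_item.
Closure: {address_valid, backorder, dock_ready, fragile_item, hazmat_flag, insured, labeled, manifest_closed, notify_customer, order_received, oversize_item, packed, payment_cleared, pick_ticket, priority_ship, restock_request, shipped, split_shipment, stock_available, stock_low} — 20 facts.

20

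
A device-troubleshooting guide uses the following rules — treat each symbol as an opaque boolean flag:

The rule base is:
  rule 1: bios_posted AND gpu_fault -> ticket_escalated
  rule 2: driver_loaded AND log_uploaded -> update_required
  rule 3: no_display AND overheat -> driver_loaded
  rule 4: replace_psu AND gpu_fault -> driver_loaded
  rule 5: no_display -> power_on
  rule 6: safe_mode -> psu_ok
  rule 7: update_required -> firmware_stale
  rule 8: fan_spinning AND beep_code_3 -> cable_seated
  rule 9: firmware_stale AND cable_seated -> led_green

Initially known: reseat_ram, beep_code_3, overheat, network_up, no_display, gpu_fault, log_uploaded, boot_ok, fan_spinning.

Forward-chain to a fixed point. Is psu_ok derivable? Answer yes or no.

no

Round 1 — rule 3, rule 5, rule 8, derive driver_loaded, power_on, cable_seated.
Round 2 — rule 2, derive update_required.
Round 3 — rule 7, derive firmware_stale.
Round 4 — rule 9, derive led_green.
Fixed point reached. psu_ok is concluded only by rule 6; rule 6 needs safe_mode (never derived).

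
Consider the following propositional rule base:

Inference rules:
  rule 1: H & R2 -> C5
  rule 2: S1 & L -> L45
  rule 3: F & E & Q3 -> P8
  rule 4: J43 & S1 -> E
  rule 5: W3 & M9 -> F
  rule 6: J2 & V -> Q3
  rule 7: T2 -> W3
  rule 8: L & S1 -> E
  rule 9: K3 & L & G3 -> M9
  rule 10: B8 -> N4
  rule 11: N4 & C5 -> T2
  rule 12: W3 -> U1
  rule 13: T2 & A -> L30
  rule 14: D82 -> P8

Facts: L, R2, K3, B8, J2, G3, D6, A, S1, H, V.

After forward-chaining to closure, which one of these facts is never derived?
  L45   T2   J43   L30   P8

Round 1 fires rule 1, rule 2, rule 6, rule 8, rule 9, rule 10, giving C5, L45, Q3, E, M9, N4.
Round 2 fires rule 11, giving T2.
Round 3 fires rule 7, rule 13, giving W3, L30.
Round 4 fires rule 5, rule 12, giving F, U1.
Round 5 fires rule 3, giving P8.
Derived: L30 (round 3), L45 (round 1), T2 (round 2), P8 (round 5). J43 never appears in any round.

J43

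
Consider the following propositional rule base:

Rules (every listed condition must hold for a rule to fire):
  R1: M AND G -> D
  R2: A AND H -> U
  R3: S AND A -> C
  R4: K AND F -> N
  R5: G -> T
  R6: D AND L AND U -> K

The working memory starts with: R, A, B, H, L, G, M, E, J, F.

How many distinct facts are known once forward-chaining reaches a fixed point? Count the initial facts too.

15

Round 1: R1 [M AND G -> D]; R2 [A AND H -> U]; R5 [G -> T]. New: D, U, T.
Round 2: R6 [D AND L AND U -> K]. New: K.
Round 3: R4 [K AND F -> N]. New: N.
Closure: {A, B, D, E, F, G, H, J, K, L, M, N, R, T, U} — 15 facts.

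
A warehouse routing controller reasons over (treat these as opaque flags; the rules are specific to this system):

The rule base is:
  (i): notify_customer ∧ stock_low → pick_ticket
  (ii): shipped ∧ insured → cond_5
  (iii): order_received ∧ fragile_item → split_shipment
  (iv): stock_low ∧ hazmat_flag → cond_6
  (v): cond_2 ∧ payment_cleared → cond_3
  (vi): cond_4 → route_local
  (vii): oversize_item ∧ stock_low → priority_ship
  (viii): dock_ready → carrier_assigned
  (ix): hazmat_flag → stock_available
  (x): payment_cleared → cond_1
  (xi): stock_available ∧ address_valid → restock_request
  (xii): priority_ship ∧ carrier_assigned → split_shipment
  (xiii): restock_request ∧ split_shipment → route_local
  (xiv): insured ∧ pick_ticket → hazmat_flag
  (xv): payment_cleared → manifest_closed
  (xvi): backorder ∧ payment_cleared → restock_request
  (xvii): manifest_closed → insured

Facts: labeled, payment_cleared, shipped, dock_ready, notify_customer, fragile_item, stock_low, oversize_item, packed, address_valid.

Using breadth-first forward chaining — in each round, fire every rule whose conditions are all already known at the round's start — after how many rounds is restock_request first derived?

5

Round 1 — (i), (vii), (viii), (x), (xv), derive pick_ticket, priority_ship, carrier_assigned, cond_1, manifest_closed.
Round 2 — (xii), (xvii), derive split_shipment, insured.
Round 3 — (ii), (xiv), derive cond_5, hazmat_flag.
Round 4 — (iv), (ix), derive cond_6, stock_available.
Round 5 — (xi), derive restock_request.
restock_request first appears in round 5.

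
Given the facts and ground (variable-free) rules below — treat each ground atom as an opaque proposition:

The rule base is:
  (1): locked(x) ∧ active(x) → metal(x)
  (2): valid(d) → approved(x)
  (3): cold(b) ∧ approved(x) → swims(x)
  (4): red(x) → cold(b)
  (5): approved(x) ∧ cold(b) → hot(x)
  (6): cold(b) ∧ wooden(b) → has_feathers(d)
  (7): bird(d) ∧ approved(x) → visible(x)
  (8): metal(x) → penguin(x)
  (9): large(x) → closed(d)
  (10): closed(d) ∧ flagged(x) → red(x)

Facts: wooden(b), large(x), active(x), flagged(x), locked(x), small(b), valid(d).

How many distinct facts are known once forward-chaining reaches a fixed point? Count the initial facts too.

Round 1: (1) [locked(x) ∧ active(x) → metal(x)]; (2) [valid(d) → approved(x)]; (9) [large(x) → closed(d)]. New: metal(x), approved(x), closed(d).
Round 2: (8) [metal(x) → penguin(x)]; (10) [closed(d) ∧ flagged(x) → red(x)]. New: penguin(x), red(x).
Round 3: (4) [red(x) → cold(b)]. New: cold(b).
Round 4: (3) [cold(b) ∧ approved(x) → swims(x)]; (5) [approved(x) ∧ cold(b) → hot(x)]; (6) [cold(b) ∧ wooden(b) → has_feathers(d)]. New: swims(x), hot(x), has_feathers(d).
Closure: {active(x), approved(x), closed(d), cold(b), flagged(x), has_feathers(d), hot(x), large(x), locked(x), metal(x), penguin(x), red(x), small(b), swims(x), valid(d), wooden(b)} — 16 facts.

16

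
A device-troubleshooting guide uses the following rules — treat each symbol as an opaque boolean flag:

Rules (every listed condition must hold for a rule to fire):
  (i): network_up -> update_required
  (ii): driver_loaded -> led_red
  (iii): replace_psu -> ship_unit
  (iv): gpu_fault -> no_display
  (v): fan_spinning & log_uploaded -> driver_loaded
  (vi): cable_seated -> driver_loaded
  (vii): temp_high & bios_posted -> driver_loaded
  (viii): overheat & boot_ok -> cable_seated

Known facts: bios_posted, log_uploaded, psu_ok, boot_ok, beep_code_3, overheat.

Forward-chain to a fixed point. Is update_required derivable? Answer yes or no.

[1] (viii) [overheat & boot_ok -> cable_seated]. ⇒ new: cable_seated.
[2] (vi) [cable_seated -> driver_loaded]. ⇒ new: driver_loaded.
[3] (ii) [driver_loaded -> led_red]. ⇒ new: led_red.
Fixed point reached. update_required is concluded only by (i); (i) needs network_up (never derived).

no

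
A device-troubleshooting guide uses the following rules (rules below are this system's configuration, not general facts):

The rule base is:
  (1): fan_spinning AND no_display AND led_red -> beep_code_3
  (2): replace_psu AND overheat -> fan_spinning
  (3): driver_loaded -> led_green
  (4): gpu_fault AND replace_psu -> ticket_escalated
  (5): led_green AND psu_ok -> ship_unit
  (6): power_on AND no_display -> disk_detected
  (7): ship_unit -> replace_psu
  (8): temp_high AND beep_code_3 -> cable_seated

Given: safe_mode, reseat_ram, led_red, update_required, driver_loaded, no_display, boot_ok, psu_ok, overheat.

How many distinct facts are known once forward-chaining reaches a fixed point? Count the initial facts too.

14

Round 1: (3) [driver_loaded -> led_green]. New: led_green.
Round 2: (5) [led_green AND psu_ok -> ship_unit]. New: ship_unit.
Round 3: (7) [ship_unit -> replace_psu]. New: replace_psu.
Round 4: (2) [replace_psu AND overheat -> fan_spinning]. New: fan_spinning.
Round 5: (1) [fan_spinning AND no_display AND led_red -> beep_code_3]. New: beep_code_3.
Closure: {beep_code_3, boot_ok, driver_loaded, fan_spinning, led_green, led_red, no_display, overheat, psu_ok, replace_psu, reseat_ram, safe_mode, ship_unit, update_required} — 14 facts.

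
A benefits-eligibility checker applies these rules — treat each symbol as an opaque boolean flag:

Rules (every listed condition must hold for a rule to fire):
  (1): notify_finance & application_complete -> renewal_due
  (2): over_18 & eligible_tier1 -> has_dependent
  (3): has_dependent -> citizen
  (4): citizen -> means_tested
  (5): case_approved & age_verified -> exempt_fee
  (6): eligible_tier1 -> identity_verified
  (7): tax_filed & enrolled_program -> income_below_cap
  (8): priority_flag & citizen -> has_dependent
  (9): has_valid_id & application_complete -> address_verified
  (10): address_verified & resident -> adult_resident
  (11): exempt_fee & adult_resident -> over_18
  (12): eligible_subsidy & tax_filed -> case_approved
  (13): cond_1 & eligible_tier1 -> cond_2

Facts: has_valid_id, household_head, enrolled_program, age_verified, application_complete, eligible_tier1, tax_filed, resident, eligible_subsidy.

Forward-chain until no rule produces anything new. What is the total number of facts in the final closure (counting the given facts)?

Round 1 — (6), (7), (9), (12), derive identity_verified, income_below_cap, address_verified, case_approved.
Round 2 — (5), (10), derive exempt_fee, adult_resident.
Round 3 — (11), derive over_18.
Round 4 — (2), derive has_dependent.
Round 5 — (3), derive citizen.
Round 6 — (4), derive means_tested.
Closure: {address_verified, adult_resident, age_verified, application_complete, case_approved, citizen, eligible_subsidy, eligible_tier1, enrolled_program, exempt_fee, has_dependent, has_valid_id, household_head, identity_verified, income_below_cap, means_tested, over_18, resident, tax_filed} — 19 facts.

19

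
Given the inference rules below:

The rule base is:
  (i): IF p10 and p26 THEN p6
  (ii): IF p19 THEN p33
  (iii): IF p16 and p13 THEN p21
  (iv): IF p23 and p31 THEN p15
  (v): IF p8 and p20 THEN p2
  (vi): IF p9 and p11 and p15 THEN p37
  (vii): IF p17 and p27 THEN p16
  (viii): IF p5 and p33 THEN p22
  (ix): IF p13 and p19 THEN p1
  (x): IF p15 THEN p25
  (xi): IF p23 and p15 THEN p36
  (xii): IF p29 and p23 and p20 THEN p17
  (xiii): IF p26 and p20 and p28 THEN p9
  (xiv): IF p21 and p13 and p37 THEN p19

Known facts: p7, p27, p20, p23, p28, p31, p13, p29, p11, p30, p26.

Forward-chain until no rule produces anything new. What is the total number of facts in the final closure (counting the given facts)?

[1] (iv) [IF p23 and p31 THEN p15]; (xii) [IF p29 and p23 and p20 THEN p17]; (xiii) [IF p26 and p20 and p28 THEN p9]. ⇒ new: p15, p17, p9.
[2] (vi) [IF p9 and p11 and p15 THEN p37]; (vii) [IF p17 and p27 THEN p16]; (x) [IF p15 THEN p25]; (xi) [IF p23 and p15 THEN p36]. ⇒ new: p37, p16, p25, p36.
[3] (iii) [IF p16 and p13 THEN p21]. ⇒ new: p21.
[4] (xiv) [IF p21 and p13 and p37 THEN p19]. ⇒ new: p19.
[5] (ii) [IF p19 THEN p33]; (ix) [IF p13 and p19 THEN p1]. ⇒ new: p33, p1.
Closure: {p1, p11, p13, p15, p16, p17, p19, p20, p21, p23, p25, p26, p27, p28, p29, p30, p31, p33, p36, p37, p7, p9} — 22 facts.

22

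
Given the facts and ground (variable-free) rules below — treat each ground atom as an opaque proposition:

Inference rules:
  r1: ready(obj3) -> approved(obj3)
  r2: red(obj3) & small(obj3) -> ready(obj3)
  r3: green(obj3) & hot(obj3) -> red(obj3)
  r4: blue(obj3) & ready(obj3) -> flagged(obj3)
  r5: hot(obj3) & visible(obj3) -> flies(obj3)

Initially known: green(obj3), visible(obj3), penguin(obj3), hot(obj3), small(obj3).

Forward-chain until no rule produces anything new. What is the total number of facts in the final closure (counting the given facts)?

9

Round 1: r3 [green(obj3) & hot(obj3) -> red(obj3)]; r5 [hot(obj3) & visible(obj3) -> flies(obj3)]. New: red(obj3), flies(obj3).
Round 2: r2 [red(obj3) & small(obj3) -> ready(obj3)]. New: ready(obj3).
Round 3: r1 [ready(obj3) -> approved(obj3)]. New: approved(obj3).
Closure: {approved(obj3), flies(obj3), green(obj3), hot(obj3), penguin(obj3), ready(obj3), red(obj3), small(obj3), visible(obj3)} — 9 facts.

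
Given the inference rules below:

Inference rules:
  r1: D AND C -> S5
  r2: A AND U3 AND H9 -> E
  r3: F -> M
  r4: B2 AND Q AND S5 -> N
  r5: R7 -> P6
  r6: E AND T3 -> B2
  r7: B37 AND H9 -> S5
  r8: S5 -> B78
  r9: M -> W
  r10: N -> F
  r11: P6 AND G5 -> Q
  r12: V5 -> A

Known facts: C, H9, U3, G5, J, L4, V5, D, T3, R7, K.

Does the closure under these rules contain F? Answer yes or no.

Round 1 — r1, r5, r12, derive S5, P6, A.
Round 2 — r2, r8, r11, derive E, B78, Q.
Round 3 — r6, derive B2.
Round 4 — r4, derive N.
Round 5 — r10, derive F.
Round 6 — r3, derive M.
Round 7 — r9, derive W.
F appears in round 5, so it is derivable.

yes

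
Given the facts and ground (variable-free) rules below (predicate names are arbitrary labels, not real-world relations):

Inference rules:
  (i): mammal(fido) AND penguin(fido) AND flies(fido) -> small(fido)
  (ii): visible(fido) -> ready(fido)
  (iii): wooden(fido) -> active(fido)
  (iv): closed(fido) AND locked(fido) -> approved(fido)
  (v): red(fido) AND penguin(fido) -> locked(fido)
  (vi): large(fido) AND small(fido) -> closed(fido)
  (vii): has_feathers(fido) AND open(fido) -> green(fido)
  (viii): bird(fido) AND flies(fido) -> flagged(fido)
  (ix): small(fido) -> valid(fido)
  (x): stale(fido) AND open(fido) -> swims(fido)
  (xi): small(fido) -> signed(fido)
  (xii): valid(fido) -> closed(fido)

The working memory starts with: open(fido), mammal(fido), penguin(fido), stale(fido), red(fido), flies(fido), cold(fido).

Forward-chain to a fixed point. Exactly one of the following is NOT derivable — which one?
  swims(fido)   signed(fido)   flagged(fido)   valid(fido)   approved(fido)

Round 1: (i) [mammal(fido) AND penguin(fido) AND flies(fido) -> small(fido)]; (v) [red(fido) AND penguin(fido) -> locked(fido)]; (x) [stale(fido) AND open(fido) -> swims(fido)]. Adds small(fido), locked(fido), swims(fido).
Round 2: (ix) [small(fido) -> valid(fido)]; (xi) [small(fido) -> signed(fido)]. Adds valid(fido), signed(fido).
Round 3: (xii) [valid(fido) -> closed(fido)]. Adds closed(fido).
Round 4: (iv) [closed(fido) AND locked(fido) -> approved(fido)]. Adds approved(fido).
Derived: swims(fido) (round 1), approved(fido) (round 4), signed(fido) (round 2), valid(fido) (round 2). flagged(fido) never appears in any round.

flagged(fido)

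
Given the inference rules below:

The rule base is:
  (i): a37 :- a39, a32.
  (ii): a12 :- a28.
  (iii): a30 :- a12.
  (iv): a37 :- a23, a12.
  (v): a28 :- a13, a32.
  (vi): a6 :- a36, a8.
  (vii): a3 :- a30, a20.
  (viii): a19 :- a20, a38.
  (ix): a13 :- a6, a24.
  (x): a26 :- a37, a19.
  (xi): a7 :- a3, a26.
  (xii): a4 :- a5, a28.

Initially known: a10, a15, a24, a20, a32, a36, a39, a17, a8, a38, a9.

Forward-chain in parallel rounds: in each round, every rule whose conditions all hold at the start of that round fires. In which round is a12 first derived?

Round 1: (i) [a37 :- a39, a32.]; (vi) [a6 :- a36, a8.]; (viii) [a19 :- a20, a38.]. Adds a37, a6, a19.
Round 2: (ix) [a13 :- a6, a24.]; (x) [a26 :- a37, a19.]. Adds a13, a26.
Round 3: (v) [a28 :- a13, a32.]. Adds a28.
Round 4: (ii) [a12 :- a28.]. Adds a12.
a12 first appears in round 4.

4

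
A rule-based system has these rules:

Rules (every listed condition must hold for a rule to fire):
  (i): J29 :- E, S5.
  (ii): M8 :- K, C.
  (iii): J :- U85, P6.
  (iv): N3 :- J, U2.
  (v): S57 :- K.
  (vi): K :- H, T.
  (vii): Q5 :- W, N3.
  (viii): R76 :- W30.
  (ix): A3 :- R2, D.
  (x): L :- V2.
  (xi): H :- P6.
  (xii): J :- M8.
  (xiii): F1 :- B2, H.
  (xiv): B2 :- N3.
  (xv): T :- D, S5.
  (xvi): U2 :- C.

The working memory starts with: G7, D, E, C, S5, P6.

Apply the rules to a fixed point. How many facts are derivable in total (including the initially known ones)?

Round 1 fires (i), (xi), (xv), (xvi), giving J29, H, T, U2.
Round 2 fires (vi), giving K.
Round 3 fires (ii), (v), giving M8, S57.
Round 4 fires (xii), giving J.
Round 5 fires (iv), giving N3.
Round 6 fires (xiv), giving B2.
Round 7 fires (xiii), giving F1.
Closure: {B2, C, D, E, F1, G7, H, J, J29, K, M8, N3, P6, S5, S57, T, U2} — 17 facts.

17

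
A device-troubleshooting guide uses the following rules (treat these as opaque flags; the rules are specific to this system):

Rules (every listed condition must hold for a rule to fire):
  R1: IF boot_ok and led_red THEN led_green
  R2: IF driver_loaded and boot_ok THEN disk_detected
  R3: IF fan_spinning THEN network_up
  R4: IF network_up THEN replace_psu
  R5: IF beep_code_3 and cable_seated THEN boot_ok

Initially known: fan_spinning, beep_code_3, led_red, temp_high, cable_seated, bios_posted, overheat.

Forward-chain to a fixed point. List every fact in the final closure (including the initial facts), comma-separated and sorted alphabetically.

Round 1: R3 [IF fan_spinning THEN network_up]; R5 [IF beep_code_3 and cable_seated THEN boot_ok]. Adds network_up, boot_ok.
Round 2: R1 [IF boot_ok and led_red THEN led_green]; R4 [IF network_up THEN replace_psu]. Adds led_green, replace_psu.

beep_code_3, bios_posted, boot_ok, cable_seated, fan_spinning, led_green, led_red, network_up, overheat, replace_psu, temp_high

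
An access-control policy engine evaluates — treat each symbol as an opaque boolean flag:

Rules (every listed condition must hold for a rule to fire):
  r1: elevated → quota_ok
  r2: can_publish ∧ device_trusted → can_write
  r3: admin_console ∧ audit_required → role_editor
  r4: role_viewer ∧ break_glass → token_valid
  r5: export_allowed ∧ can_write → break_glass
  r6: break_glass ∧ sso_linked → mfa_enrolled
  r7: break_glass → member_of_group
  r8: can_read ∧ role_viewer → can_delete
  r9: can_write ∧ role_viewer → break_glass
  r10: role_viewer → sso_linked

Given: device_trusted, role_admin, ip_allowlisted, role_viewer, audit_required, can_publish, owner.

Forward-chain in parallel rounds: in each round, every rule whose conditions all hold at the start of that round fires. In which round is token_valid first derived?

Round 1: r2 [can_publish ∧ device_trusted → can_write]; r10 [role_viewer → sso_linked]. New: can_write, sso_linked.
Round 2: r9 [can_write ∧ role_viewer → break_glass]. New: break_glass.
Round 3: r4 [role_viewer ∧ break_glass → token_valid]; r6 [break_glass ∧ sso_linked → mfa_enrolled]; r7 [break_glass → member_of_group]. New: token_valid, mfa_enrolled, member_of_group.
token_valid first appears in round 3.

3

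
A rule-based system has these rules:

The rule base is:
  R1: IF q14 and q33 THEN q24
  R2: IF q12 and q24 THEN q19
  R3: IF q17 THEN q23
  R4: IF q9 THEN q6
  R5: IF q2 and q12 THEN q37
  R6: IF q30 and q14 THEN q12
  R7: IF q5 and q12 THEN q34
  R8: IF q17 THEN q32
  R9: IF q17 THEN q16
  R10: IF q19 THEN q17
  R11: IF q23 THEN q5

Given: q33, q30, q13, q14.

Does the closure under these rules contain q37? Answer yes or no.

Round 1: R1 [IF q14 and q33 THEN q24]; R6 [IF q30 and q14 THEN q12]. Adds q24, q12.
Round 2: R2 [IF q12 and q24 THEN q19]. Adds q19.
Round 3: R10 [IF q19 THEN q17]. Adds q17.
Round 4: R3 [IF q17 THEN q23]; R8 [IF q17 THEN q32]; R9 [IF q17 THEN q16]. Adds q23, q32, q16.
Round 5: R11 [IF q23 THEN q5]. Adds q5.
Round 6: R7 [IF q5 and q12 THEN q34]. Adds q34.
Fixed point reached. q37 is concluded only by R5; R5 needs q2 (never derived).

no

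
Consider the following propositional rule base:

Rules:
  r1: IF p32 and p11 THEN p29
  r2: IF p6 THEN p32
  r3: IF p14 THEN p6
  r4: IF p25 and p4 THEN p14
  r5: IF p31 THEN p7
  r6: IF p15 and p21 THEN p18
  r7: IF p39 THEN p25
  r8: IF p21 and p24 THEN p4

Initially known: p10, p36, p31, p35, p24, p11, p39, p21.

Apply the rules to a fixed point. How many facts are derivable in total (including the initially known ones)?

15

[1] r5 [IF p31 THEN p7]; r7 [IF p39 THEN p25]; r8 [IF p21 and p24 THEN p4]. ⇒ new: p7, p25, p4.
[2] r4 [IF p25 and p4 THEN p14]. ⇒ new: p14.
[3] r3 [IF p14 THEN p6]. ⇒ new: p6.
[4] r2 [IF p6 THEN p32]. ⇒ new: p32.
[5] r1 [IF p32 and p11 THEN p29]. ⇒ new: p29.
Closure: {p10, p11, p14, p21, p24, p25, p29, p31, p32, p35, p36, p39, p4, p6, p7} — 15 facts.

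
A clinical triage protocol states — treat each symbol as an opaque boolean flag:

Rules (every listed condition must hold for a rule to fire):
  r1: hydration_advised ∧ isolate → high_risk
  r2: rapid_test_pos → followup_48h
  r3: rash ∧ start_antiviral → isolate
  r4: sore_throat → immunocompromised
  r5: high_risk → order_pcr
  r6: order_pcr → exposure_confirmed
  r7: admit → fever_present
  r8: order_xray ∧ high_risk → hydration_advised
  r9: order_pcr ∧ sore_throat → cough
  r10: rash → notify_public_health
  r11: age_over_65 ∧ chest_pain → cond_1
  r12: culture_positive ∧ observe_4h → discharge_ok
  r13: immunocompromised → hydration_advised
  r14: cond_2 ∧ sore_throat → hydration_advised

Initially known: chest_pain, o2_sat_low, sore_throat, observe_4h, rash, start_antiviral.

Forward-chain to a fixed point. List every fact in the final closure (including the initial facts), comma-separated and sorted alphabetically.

[1] r3 [rash ∧ start_antiviral → isolate]; r4 [sore_throat → immunocompromised]; r10 [rash → notify_public_health]. ⇒ new: isolate, immunocompromised, notify_public_health.
[2] r13 [immunocompromised → hydration_advised]. ⇒ new: hydration_advised.
[3] r1 [hydration_advised ∧ isolate → high_risk]. ⇒ new: high_risk.
[4] r5 [high_risk → order_pcr]. ⇒ new: order_pcr.
[5] r6 [order_pcr → exposure_confirmed]; r9 [order_pcr ∧ sore_throat → cough]. ⇒ new: exposure_confirmed, cough.

chest_pain, cough, exposure_confirmed, high_risk, hydration_advised, immunocompromised, isolate, notify_public_health, o2_sat_low, observe_4h, order_pcr, rash, sore_throat, start_antiviral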